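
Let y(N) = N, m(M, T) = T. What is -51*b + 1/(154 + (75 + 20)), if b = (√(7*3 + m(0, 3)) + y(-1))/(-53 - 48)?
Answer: -12598/25149 + 102*√6/101 ≈ 1.9728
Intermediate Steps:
b = 1/101 - 2*√6/101 (b = (√(7*3 + 3) - 1)/(-53 - 48) = (√(21 + 3) - 1)/(-101) = (√24 - 1)*(-1/101) = (2*√6 - 1)*(-1/101) = (-1 + 2*√6)*(-1/101) = 1/101 - 2*√6/101 ≈ -0.038604)
-51*b + 1/(154 + (75 + 20)) = -51*(1/101 - 2*√6/101) + 1/(154 + (75 + 20)) = (-51/101 + 102*√6/101) + 1/(154 + 95) = (-51/101 + 102*√6/101) + 1/249 = -12598/25149 + 102*√6/101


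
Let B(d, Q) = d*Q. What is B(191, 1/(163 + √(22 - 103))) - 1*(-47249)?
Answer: 1259216983/26650 - 1719*I/26650 ≈ 47250.0 - 0.064503*I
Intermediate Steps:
B(d, Q) = Q*d
B(191, 1/(163 + √(22 - 103))) - 1*(-47249) = 191/(163 + √(22 - 103)) - 1*(-47249) = 191/(163 + √(-81)) + 47249 = 191/(163 + 9*I) + 47249 = ((163 - 9*I)/26650)*191 + 47249 = 191*(163 - 9*I)/26650 + 47249 = 47249 + 191*(163 - 9*I)/26650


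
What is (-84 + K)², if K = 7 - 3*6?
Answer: 9025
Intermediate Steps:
K = -11 (K = 7 - 18 = -11)
(-84 + K)² = (-84 - 11)² = (-95)² = 9025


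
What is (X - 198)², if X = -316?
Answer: 264196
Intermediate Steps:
(X - 198)² = (-316 - 198)² = (-514)² = 264196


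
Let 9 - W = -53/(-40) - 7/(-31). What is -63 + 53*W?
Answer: 411441/1240 ≈ 331.81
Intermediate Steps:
W = 9237/1240 (W = 9 - (-53/(-40) - 7/(-31)) = 9 - (-53*(-1/40) - 7*(-1/31)) = 9 - (53/40 + 7/31) = 9 - 1*1923/1240 = 9 - 1923/1240 = 9237/1240 ≈ 7.4492)
-63 + 53*W = -63 + 53*(9237/1240) = -63 + 489561/1240 = 411441/1240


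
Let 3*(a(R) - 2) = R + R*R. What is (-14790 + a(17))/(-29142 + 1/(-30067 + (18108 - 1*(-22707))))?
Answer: 157845128/313218215 ≈ 0.50395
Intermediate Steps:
a(R) = 2 + R/3 + R²/3 (a(R) = 2 + (R + R*R)/3 = 2 + (R + R²)/3 = 2 + (R/3 + R²/3) = 2 + R/3 + R²/3)
(-14790 + a(17))/(-29142 + 1/(-30067 + (18108 - 1*(-22707)))) = (-14790 + (2 + (⅓)*17 + (⅓)*17²))/(-29142 + 1/(-30067 + (18108 - 1*(-22707)))) = (-14790 + (2 + 17/3 + (⅓)*289))/(-29142 + 1/(-30067 + (18108 + 22707))) = (-14790 + (2 + 17/3 + 289/3))/(-29142 + 1/(-30067 + 40815)) = (-14790 + 104)/(-29142 + 1/10748) = -14686/(-29142 + 1/10748) = -14686/(-313218215/10748) = -14686*(-10748/313218215) = 157845128/313218215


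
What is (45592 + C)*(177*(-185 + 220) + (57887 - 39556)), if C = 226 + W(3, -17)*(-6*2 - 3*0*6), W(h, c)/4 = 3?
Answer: 1120200524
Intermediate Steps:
W(h, c) = 12 (W(h, c) = 4*3 = 12)
C = 82 (C = 226 + 12*(-6*2 - 3*0*6) = 226 + 12*(-12 + 0*6) = 226 + 12*(-12 + 0) = 226 + 12*(-12) = 226 - 144 = 82)
(45592 + C)*(177*(-185 + 220) + (57887 - 39556)) = (45592 + 82)*(177*(-185 + 220) + (57887 - 39556)) = 45674*(177*35 + 18331) = 45674*(6195 + 18331) = 45674*24526 = 1120200524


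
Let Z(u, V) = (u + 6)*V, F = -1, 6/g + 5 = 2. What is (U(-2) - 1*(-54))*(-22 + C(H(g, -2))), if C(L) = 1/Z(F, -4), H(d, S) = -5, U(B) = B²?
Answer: -12789/10 ≈ -1278.9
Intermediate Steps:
g = -2 (g = 6/(-5 + 2) = 6/(-3) = 6*(-⅓) = -2)
Z(u, V) = V*(6 + u) (Z(u, V) = (6 + u)*V = V*(6 + u))
C(L) = -1/20 (C(L) = 1/(-4*(6 - 1)) = 1/(-4*5) = 1/(-20) = -1/20)
(U(-2) - 1*(-54))*(-22 + C(H(g, -2))) = ((-2)² - 1*(-54))*(-22 - 1/20) = (4 + 54)*(-441/20) = 58*(-441/20) = -12789/10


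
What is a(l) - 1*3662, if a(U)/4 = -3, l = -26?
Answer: -3674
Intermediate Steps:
a(U) = -12 (a(U) = 4*(-3) = -12)
a(l) - 1*3662 = -12 - 1*3662 = -12 - 3662 = -3674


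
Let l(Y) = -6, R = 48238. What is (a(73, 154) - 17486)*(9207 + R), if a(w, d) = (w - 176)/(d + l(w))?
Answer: -148669440795/148 ≈ -1.0045e+9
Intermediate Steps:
a(w, d) = (-176 + w)/(-6 + d) (a(w, d) = (w - 176)/(d - 6) = (-176 + w)/(-6 + d))
(a(73, 154) - 17486)*(9207 + R) = ((-176 + 73)/(-6 + 154) - 17486)*(9207 + 48238) = (-103/148 - 17486)*57445 = -2588031/148*57445 = -148669440795/148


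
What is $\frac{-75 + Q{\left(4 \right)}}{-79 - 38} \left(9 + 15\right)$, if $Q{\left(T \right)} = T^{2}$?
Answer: $\frac{472}{39} \approx 12.103$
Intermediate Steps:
$\frac{-75 + Q{\left(4 \right)}}{-79 - 38} \left(9 + 15\right) = \frac{-75 + 4^{2}}{-79 - 38} \left(9 + 15\right) = \frac{-75 + 16}{-117} \cdot 24 = \left(-59\right) \left(- \frac{1}{117}\right) 24 = \frac{59}{117} \cdot 24 = \frac{472}{39}$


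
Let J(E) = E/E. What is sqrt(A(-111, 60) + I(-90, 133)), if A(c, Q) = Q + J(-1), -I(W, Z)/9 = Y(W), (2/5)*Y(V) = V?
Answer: sqrt(2086) ≈ 45.673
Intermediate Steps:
Y(V) = 5*V/2
J(E) = 1
I(W, Z) = -45*W/2
A(c, Q) = 1 + Q (A(c, Q) = Q + 1 = 1 + Q)
sqrt(A(-111, 60) + I(-90, 133)) = sqrt((1 + 60) - 45/2*(-90)) = sqrt(61 + 2025) = sqrt(2086)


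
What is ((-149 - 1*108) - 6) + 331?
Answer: 68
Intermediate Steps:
((-149 - 1*108) - 6) + 331 = ((-149 - 108) - 6) + 331 = (-257 - 6) + 331 = -263 + 331 = 68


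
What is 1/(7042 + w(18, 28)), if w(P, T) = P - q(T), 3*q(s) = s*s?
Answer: 3/20396 ≈ 0.00014709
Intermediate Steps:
q(s) = s²/3 (q(s) = (s*s)/3 = s²/3)
w(P, T) = P - T²/3
1/(7042 + w(18, 28)) = 1/(7042 + (18 - ⅓*28²)) = 1/(7042 + (18 - ⅓*784)) = 1/(7042 + (18 - 784/3)) = 1/(7042 - 730/3) = 1/(20396/3) = 3/20396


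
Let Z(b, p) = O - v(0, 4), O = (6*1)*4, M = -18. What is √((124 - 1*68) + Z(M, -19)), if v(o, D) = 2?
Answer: √78 ≈ 8.8318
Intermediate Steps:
O = 24 (O = 6*4 = 24)
Z(b, p) = 22 (Z(b, p) = 24 - 1*2 = 24 - 2 = 22)
√((124 - 1*68) + Z(M, -19)) = √((124 - 1*68) + 22) = √((124 - 68) + 22) = √(56 + 22) = √78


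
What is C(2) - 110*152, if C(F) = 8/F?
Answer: -16716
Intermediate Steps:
C(2) - 110*152 = 8/2 - 110*152 = 8*(½) - 16720 = 4 - 16720 = -16716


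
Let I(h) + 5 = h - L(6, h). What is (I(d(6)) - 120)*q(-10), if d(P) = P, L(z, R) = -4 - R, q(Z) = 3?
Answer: -327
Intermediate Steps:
I(h) = -1 + 2*h (I(h) = -5 + (h - (-4 - h)) = -5 + (h + (4 + h)) = -5 + (4 + 2*h) = -1 + 2*h)
(I(d(6)) - 120)*q(-10) = ((-1 + 2*6) - 120)*3 = ((-1 + 12) - 120)*3 = (11 - 120)*3 = -109*3 = -327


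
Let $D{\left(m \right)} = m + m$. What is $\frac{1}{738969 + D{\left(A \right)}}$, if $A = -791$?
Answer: $\frac{1}{737387} \approx 1.3561 \cdot 10^{-6}$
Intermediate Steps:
$D{\left(m \right)} = 2 m$
$\frac{1}{738969 + D{\left(A \right)}} = \frac{1}{738969 + 2 \left(-791\right)} = \frac{1}{738969 - 1582} = \frac{1}{737387}$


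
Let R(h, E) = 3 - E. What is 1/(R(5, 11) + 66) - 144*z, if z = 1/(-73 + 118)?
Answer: -923/290 ≈ -3.1828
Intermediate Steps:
z = 1/45 ≈ 0.022222
1/(R(5, 11) + 66) - 144*z = 1/((3 - 1*11) + 66) - 144*1/45 = 1/((3 - 11) + 66) - 16/5 = 1/(-8 + 66) - 16/5 = 1/58 - 16/5 = -923/290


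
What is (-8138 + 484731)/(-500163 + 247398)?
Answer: -476593/252765 ≈ -1.8855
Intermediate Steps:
(-8138 + 484731)/(-500163 + 247398) = 476593/(-252765) = 476593*(-1/252765) = -476593/252765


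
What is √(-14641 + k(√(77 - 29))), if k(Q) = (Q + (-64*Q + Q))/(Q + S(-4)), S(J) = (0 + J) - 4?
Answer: √(-29282 + 14703*√3)/√(2 - √3) ≈ 119.33*I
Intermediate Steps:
S(J) = -4 + J (S(J) = J - 4 = -4 + J)
k(Q) = -62*Q/(-8 + Q) (k(Q) = (Q + (-64*Q + Q))/(Q + (-4 - 4)) = (Q - 63*Q)/(Q - 8) = (-62*Q)/(-8 + Q) = -62*Q/(-8 + Q))
√(-14641 + k(√(77 - 29))) = √(-14641 - 62*√(77 - 29)/(-8 + √(77 - 29))) = √(-14641 - 62*√48/(-8 + √48)) = √(-14641 - 62*4*√3/(-8 + 4*√3)) = √(-14641 - 248*√3/(-8 + 4*√3))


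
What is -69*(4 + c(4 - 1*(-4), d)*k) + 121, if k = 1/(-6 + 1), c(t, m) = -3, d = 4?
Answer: -982/5 ≈ -196.40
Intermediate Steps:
k = -⅕ (k = 1/(-5) = -⅕ ≈ -0.20000)
-69*(4 + c(4 - 1*(-4), d)*k) + 121 = -69*(4 - 3*(-⅕)) + 121 = -69*(4 + ⅗) + 121 = -69*23/5 + 121 = -1587/5 + 121 = -982/5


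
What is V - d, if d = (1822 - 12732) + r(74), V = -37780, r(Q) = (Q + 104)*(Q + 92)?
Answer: -56418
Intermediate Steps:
r(Q) = (92 + Q)*(104 + Q) (r(Q) = (104 + Q)*(92 + Q) = (92 + Q)*(104 + Q))
d = 18638 (d = (1822 - 12732) + (9568 + 74² + 196*74) = -10910 + (9568 + 5476 + 14504) = -10910 + 29548 = 18638)
V - d = -37780 - 1*18638 = -37780 - 18638 = -56418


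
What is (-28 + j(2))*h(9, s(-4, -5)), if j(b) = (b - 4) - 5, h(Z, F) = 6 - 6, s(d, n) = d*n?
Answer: 0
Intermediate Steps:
h(Z, F) = 0
j(b) = -9 + b (j(b) = (-4 + b) - 5 = -9 + b)
(-28 + j(2))*h(9, s(-4, -5)) = (-28 + (-9 + 2))*0 = (-28 - 7)*0 = -35*0 = 0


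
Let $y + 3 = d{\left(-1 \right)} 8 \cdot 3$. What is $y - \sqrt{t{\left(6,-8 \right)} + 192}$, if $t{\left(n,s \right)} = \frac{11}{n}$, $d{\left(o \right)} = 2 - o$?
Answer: $69 - \frac{\sqrt{6978}}{6} \approx 55.078$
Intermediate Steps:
$y = 69$ ($y = -3 + \left(2 - -1\right) 8 \cdot 3 = -3 + \left(2 + 1\right) 8 \cdot 3 = -3 + 3 \cdot 8 \cdot 3 = -3 + 24 \cdot 3 = -3 + 72 = 69$)
$y - \sqrt{t{\left(6,-8 \right)} + 192} = 69 - \sqrt{\frac{11}{6} + 192} = 69 - \sqrt{\frac{1163}{6}} = 69 - \frac{\sqrt{6978}}{6}$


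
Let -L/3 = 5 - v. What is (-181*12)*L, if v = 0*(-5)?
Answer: 32580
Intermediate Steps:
v = 0
L = -15 (L = -3*(5 - 1*0) = -3*(5 + 0) = -3*5 = -15)
(-181*12)*L = -181*12*(-15) = -2172*(-15) = 32580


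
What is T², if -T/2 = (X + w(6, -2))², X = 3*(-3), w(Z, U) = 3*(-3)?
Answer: 419904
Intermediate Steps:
w(Z, U) = -9
X = -9
T = -648 (T = -2*(-9 - 9)² = -2*(-18)² = -2*324 = -648)
T² = (-648)² = 419904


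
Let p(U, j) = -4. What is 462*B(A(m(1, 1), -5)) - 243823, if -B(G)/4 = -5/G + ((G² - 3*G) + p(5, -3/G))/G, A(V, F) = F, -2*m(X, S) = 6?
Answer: -1161827/5 ≈ -2.3237e+5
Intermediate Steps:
m(X, S) = -3 (m(X, S) = -½*6 = -3)
B(G) = 20/G - 4*(-4 + G² - 3*G)/G (B(G) = -4*(-5/G + ((G² - 3*G) - 4)/G) = -4*(-5/G + (-4 + G² - 3*G)/G) = 20/G - 4*(-4 + G² - 3*G)/G)
462*B(A(m(1, 1), -5)) - 243823 = 462*(12 - 4*(-5) + 36/(-5)) - 243823 = 462*(12 + 20 + 36*(-⅕)) - 243823 = 462*(12 + 20 - 36/5) - 243823 = 462*(124/5) - 243823 = 57288/5 - 243823 = -1161827/5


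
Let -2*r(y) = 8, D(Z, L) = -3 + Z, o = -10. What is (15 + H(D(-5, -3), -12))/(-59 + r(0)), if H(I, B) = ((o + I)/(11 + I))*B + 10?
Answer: -97/63 ≈ -1.5397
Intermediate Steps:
r(y) = -4 (r(y) = -½*8 = -4)
H(I, B) = 10 + B*(-10 + I)/(11 + I) (H(I, B) = ((-10 + I)/(11 + I))*B + 10 = B*(-10 + I)/(11 + I) + 10 = 10 + B*(-10 + I)/(11 + I))
(15 + H(D(-5, -3), -12))/(-59 + r(0)) = (15 + (110 - 10*(-12) + 10*(-3 - 5) - 12*(-3 - 5))/(11 + (-3 - 5)))/(-59 - 4) = (15 + (110 + 120 + 10*(-8) - 12*(-8))/(11 - 8))/(-63) = (15 + (110 + 120 - 80 + 96)/3)*(-1/63) = (15 + (⅓)*246)*(-1/63) = (15 + 82)*(-1/63) = 97*(-1/63) = -97/63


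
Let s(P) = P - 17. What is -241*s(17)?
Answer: 0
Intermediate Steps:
s(P) = -17 + P
-241*s(17) = -241*(-17 + 17) = -241*0 = 0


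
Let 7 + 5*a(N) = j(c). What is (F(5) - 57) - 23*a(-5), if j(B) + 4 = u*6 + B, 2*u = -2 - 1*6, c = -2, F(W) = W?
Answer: 591/5 ≈ 118.20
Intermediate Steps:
u = -4 (u = (-2 - 1*6)/2 = (-2 - 6)/2 = (1/2)*(-8) = -4)
j(B) = -28 + B (j(B) = -4 + (-4*6 + B) = -4 + (-24 + B) = -28 + B)
a(N) = -37/5 (a(N) = -7/5 + (-28 - 2)/5 = -7/5 + (1/5)*(-30) = -7/5 - 6 = -37/5)
(F(5) - 57) - 23*a(-5) = (5 - 57) - 23*(-37/5) = -52 + 851/5 = 591/5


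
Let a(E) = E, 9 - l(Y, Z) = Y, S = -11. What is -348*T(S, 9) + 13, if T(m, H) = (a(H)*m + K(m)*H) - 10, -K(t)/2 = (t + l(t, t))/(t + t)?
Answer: 389207/11 ≈ 35382.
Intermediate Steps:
l(Y, Z) = 9 - Y
K(t) = -9/t (K(t) = -2*(t + (9 - t))/(t + t) = -18/(2*t) = -18*1/(2*t) = -9/t)
T(m, H) = -10 + H*m - 9*H/m (T(m, H) = (H*m + (-9/m)*H) - 10 = (H*m - 9*H/m) - 10 = -10 + H*m - 9*H/m)
-348*T(S, 9) + 13 = -348*(-10 + 9*(-11) - 9*9/(-11)) + 13 = -348*(-10 - 99 - 9*9*(-1/11)) + 13 = -348*(-10 - 99 + 81/11) + 13 = -348*(-1118/11) + 13 = 389064/11 + 13 = 389207/11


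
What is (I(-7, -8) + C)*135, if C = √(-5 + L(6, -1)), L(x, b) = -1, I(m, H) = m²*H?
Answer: -52920 + 135*I*√6 ≈ -52920.0 + 330.68*I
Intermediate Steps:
I(m, H) = H*m²
C = I*√6 (C = √(-5 - 1) = √(-6) = I*√6 ≈ 2.4495*I)
(I(-7, -8) + C)*135 = (-8*(-7)² + I*√6)*135 = (-8*49 + I*√6)*135 = (-392 + I*√6)*135 = -52920 + 135*I*√6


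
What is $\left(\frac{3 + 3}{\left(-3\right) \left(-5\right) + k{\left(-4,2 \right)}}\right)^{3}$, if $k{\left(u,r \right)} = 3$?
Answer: $\frac{1}{27} \approx 0.037037$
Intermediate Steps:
$\left(\frac{3 + 3}{\left(-3\right) \left(-5\right) + k{\left(-4,2 \right)}}\right)^{3} = \left(\frac{3 + 3}{\left(-3\right) \left(-5\right) + 3}\right)^{3} = \left(\frac{6}{15 + 3}\right)^{3} = \left(\frac{6}{18}\right)^{3} = \left(6 \cdot \frac{1}{18}\right)^{3} = \left(\frac{1}{3}\right)^{3} = \frac{1}{27}$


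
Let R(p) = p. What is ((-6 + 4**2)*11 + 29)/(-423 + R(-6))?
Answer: -139/429 ≈ -0.32401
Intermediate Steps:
((-6 + 4**2)*11 + 29)/(-423 + R(-6)) = ((-6 + 4**2)*11 + 29)/(-423 - 6) = ((-6 + 16)*11 + 29)/(-429) = -(10*11 + 29)/429 = -(110 + 29)/429 = -1/429*139 = -139/429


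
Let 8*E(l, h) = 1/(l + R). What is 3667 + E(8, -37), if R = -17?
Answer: 264023/72 ≈ 3667.0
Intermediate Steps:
E(l, h) = 1/(8*(-17 + l)) (E(l, h) = 1/(8*(l - 17)) = 1/(8*(-17 + l)))
3667 + E(8, -37) = 3667 + 1/(8*(-17 + 8)) = 3667 + (1/8)/(-9) = 3667 + (1/8)*(-1/9) = 3667 - 1/72 = 264023/72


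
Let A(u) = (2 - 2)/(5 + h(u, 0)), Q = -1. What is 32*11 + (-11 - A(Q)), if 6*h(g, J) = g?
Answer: 341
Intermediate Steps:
h(g, J) = g/6
A(u) = 0 (A(u) = (2 - 2)/(5 + u/6) = 0/(5 + u/6) = 0)
32*11 + (-11 - A(Q)) = 32*11 + (-11 - 1*0) = 352 + (-11 + 0) = 352 - 11 = 341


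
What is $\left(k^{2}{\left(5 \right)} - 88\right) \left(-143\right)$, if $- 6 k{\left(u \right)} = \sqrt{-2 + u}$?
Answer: $\frac{150865}{12} \approx 12572.0$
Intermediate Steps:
$k{\left(u \right)} = - \frac{\sqrt{-2 + u}}{6}$
$\left(k^{2}{\left(5 \right)} - 88\right) \left(-143\right) = \left(\left(- \frac{\sqrt{-2 + 5}}{6}\right)^{2} - 88\right) \left(-143\right) = \left(\left(- \frac{\sqrt{3}}{6}\right)^{2} - 88\right) \left(-143\right) = \left(\frac{1}{12} - 88\right) \left(-143\right) = \left(- \frac{1055}{12}\right) \left(-143\right) = \frac{150865}{12}$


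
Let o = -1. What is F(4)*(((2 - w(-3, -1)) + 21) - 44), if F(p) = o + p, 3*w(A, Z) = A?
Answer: -60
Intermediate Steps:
w(A, Z) = A/3
F(p) = -1 + p
F(4)*(((2 - w(-3, -1)) + 21) - 44) = (-1 + 4)*(((2 - (-3)/3) + 21) - 44) = 3*(((2 - 1*(-1)) + 21) - 44) = 3*(((2 + 1) + 21) - 44) = 3*((3 + 21) - 44) = 3*(24 - 44) = 3*(-20) = -60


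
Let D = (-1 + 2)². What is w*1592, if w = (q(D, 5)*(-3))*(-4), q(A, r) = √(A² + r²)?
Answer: 19104*√26 ≈ 97412.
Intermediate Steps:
D = 1 (D = 1² = 1)
w = 12*√26 (w = (√(1² + 5²)*(-3))*(-4) = (√(1 + 25)*(-3))*(-4) = (√26*(-3))*(-4) = -3*√26*(-4) = 12*√26 ≈ 61.188)
w*1592 = (12*√26)*1592 = 19104*√26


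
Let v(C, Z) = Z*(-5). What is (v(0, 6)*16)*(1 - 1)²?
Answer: 0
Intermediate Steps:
v(C, Z) = -5*Z
(v(0, 6)*16)*(1 - 1)² = (-5*6*16)*(1 - 1)² = -30*16*0² = -480*0 = 0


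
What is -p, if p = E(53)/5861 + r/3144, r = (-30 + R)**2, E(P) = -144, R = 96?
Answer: -2089815/1535582 ≈ -1.3609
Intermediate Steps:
r = 4356 (r = (-30 + 96)**2 = 66**2 = 4356)
p = 2089815/1535582 (p = -144/5861 + 4356/3144 = -144*1/5861 + 4356*(1/3144) = -144/5861 + 363/262 = 2089815/1535582 ≈ 1.3609)
-p = -1*2089815/1535582 = -2089815/1535582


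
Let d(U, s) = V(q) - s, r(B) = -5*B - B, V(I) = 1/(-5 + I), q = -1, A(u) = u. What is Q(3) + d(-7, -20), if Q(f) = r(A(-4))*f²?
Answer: 1415/6 ≈ 235.83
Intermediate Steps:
r(B) = -6*B
d(U, s) = -⅙ - s (d(U, s) = 1/(-5 - 1) - s = 1/(-6) - s = -⅙ - s)
Q(f) = 24*f² (Q(f) = (-6*(-4))*f² = 24*f²)
Q(3) + d(-7, -20) = 24*3² + (-⅙ - 1*(-20)) = 24*9 + (-⅙ + 20) = 216 + 119/6 = 1415/6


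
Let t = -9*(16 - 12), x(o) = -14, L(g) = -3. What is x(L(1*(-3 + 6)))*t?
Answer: 504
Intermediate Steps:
t = -36 (t = -9*4 = -36)
x(L(1*(-3 + 6)))*t = -14*(-36) = 504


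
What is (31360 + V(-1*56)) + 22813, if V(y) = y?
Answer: 54117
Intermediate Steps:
(31360 + V(-1*56)) + 22813 = (31360 - 1*56) + 22813 = (31360 - 56) + 22813 = 31304 + 22813 = 54117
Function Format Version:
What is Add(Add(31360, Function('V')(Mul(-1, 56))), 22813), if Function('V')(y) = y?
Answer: 54117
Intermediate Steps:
Add(Add(31360, Function('V')(Mul(-1, 56))), 22813) = Add(Add(31360, Mul(-1, 56)), 22813) = Add(Add(31360, -56), 22813) = Add(31304, 22813) = 54117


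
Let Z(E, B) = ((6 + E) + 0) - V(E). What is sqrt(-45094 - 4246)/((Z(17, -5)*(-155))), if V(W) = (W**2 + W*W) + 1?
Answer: I*sqrt(12335)/43090 ≈ 0.0025775*I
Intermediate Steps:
V(W) = 1 + 2*W**2 (V(W) = (W**2 + W**2) + 1 = 2*W**2 + 1 = 1 + 2*W**2)
Z(E, B) = 5 + E - 2*E**2 (Z(E, B) = ((6 + E) + 0) - (1 + 2*E**2) = (6 + E) + (-1 - 2*E**2) = 5 + E - 2*E**2)
sqrt(-45094 - 4246)/((Z(17, -5)*(-155))) = sqrt(-45094 - 4246)/(((5 + 17 - 2*17**2)*(-155))) = sqrt(-49340)/(((5 + 17 - 2*289)*(-155))) = (2*I*sqrt(12335))/(((5 + 17 - 578)*(-155))) = (2*I*sqrt(12335))/((-556*(-155))) = (2*I*sqrt(12335))/86180 = (2*I*sqrt(12335))*(1/86180) = I*sqrt(12335)/43090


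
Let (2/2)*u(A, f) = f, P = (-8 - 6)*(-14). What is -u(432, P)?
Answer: -196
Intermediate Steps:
P = 196 (P = -14*(-14) = 196)
u(A, f) = f
-u(432, P) = -1*196 = -196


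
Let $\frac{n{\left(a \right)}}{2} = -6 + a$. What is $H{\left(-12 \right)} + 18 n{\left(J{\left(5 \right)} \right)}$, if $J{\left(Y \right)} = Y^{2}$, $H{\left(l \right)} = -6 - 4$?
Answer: $674$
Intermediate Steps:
$H{\left(l \right)} = -10$
$n{\left(a \right)} = -12 + 2 a$ ($n{\left(a \right)} = 2 \left(-6 + a\right) = -12 + 2 a$)
$H{\left(-12 \right)} + 18 n{\left(J{\left(5 \right)} \right)} = -10 + 18 \left(-12 + 2 \cdot 5^{2}\right) = -10 + 18 \left(-12 + 2 \cdot 25\right) = -10 + 18 \left(-12 + 50\right) = -10 + 18 \cdot 38 = -10 + 684 = 674$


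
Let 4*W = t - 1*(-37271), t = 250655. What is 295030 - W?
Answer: 446097/2 ≈ 2.2305e+5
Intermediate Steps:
W = 143963/2 (W = (250655 - 1*(-37271))/4 = (250655 + 37271)/4 = (¼)*287926 = 143963/2 ≈ 71982.)
295030 - W = 295030 - 1*143963/2 = 295030 - 143963/2 = 446097/2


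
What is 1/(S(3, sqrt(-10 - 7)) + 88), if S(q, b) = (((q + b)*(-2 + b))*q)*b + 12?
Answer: 49/83338 + 69*I*sqrt(17)/83338 ≈ 0.00058797 + 0.0034137*I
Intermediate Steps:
S(q, b) = 12 + b*q*(-2 + b)*(b + q) (S(q, b) = (((b + q)*(-2 + b))*q)*b + 12 = (((-2 + b)*(b + q))*q)*b + 12 = (q*(-2 + b)*(b + q))*b + 12 = b*q*(-2 + b)*(b + q) + 12 = 12 + b*q*(-2 + b)*(b + q))
1/(S(3, sqrt(-10 - 7)) + 88) = 1/((12 + 3*(sqrt(-10 - 7))**3 + (sqrt(-10 - 7))**2*3**2 - 2*sqrt(-10 - 7)*3**2 - 2*3*(sqrt(-10 - 7))**2) + 88) = 1/((12 + 3*(sqrt(-17))**3 + (sqrt(-17))**2*9 - 2*sqrt(-17)*9 - 2*3*(sqrt(-17))**2) + 88) = 1/((12 + 3*(I*sqrt(17))**3 + (I*sqrt(17))**2*9 - 2*I*sqrt(17)*9 - 2*3*(I*sqrt(17))**2) + 88) = 1/((12 + 3*(-17*I*sqrt(17)) - 17*9 - 18*I*sqrt(17) - 2*3*(-17)) + 88) = 1/((12 - 51*I*sqrt(17) - 153 - 18*I*sqrt(17) + 102) + 88) = 1/((-39 - 69*I*sqrt(17)) + 88) = 1/(49 - 69*I*sqrt(17))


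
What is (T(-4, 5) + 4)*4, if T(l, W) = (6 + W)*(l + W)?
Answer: 60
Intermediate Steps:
T(l, W) = (6 + W)*(W + l)
(T(-4, 5) + 4)*4 = ((5**2 + 6*5 + 6*(-4) + 5*(-4)) + 4)*4 = ((25 + 30 - 24 - 20) + 4)*4 = (11 + 4)*4 = 15*4 = 60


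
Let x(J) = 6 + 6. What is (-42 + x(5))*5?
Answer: -150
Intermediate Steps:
x(J) = 12
(-42 + x(5))*5 = (-42 + 12)*5 = -30*5 = -150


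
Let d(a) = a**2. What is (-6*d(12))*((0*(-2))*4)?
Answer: 0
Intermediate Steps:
(-6*d(12))*((0*(-2))*4) = (-6*12**2)*((0*(-2))*4) = (-6*144)*(0*4) = -864*0 = 0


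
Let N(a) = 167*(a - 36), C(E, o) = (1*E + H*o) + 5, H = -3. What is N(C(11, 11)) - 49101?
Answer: -57952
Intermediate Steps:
C(E, o) = 5 + E - 3*o (C(E, o) = (1*E - 3*o) + 5 = (E - 3*o) + 5 = 5 + E - 3*o)
N(a) = -6012 + 167*a (N(a) = 167*(-36 + a) = -6012 + 167*a)
N(C(11, 11)) - 49101 = (-6012 + 167*(5 + 11 - 3*11)) - 49101 = (-6012 + 167*(5 + 11 - 33)) - 49101 = (-6012 + 167*(-17)) - 49101 = (-6012 - 2839) - 49101 = -8851 - 49101 = -57952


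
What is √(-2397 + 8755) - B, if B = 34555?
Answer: -34555 + 17*√22 ≈ -34475.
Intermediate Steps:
√(-2397 + 8755) - B = √(-2397 + 8755) - 1*34555 = √6358 - 34555 = 17*√22 - 34555 = -34555 + 17*√22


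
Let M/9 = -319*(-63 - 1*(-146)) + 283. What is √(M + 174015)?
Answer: 57*I*√19 ≈ 248.46*I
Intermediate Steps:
M = -235746 (M = 9*(-319*(-63 - 1*(-146)) + 283) = 9*(-319*(-63 + 146) + 283) = 9*(-319*83 + 283) = 9*(-26477 + 283) = 9*(-26194) = -235746)
√(M + 174015) = √(-235746 + 174015) = √(-61731) = 57*I*√19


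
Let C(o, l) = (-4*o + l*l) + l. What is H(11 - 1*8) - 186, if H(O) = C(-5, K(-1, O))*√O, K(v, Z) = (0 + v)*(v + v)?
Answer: -186 + 26*√3 ≈ -140.97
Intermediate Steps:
K(v, Z) = 2*v² (K(v, Z) = v*(2*v) = 2*v²)
C(o, l) = l + l² - 4*o (C(o, l) = (-4*o + l²) + l = (l² - 4*o) + l = l + l² - 4*o)
H(O) = 26*√O (H(O) = (2*(-1)² + (2*(-1)²)² - 4*(-5))*√O = (2*1 + (2*1)² + 20)*√O = (2 + 2² + 20)*√O = (2 + 4 + 20)*√O = 26*√O)
H(11 - 1*8) - 186 = 26*√(11 - 1*8) - 186 = 26*√(11 - 8) - 186 = 26*√3 - 186 = -186 + 26*√3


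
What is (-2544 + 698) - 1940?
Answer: -3786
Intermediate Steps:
(-2544 + 698) - 1940 = -1846 - 1940 = -3786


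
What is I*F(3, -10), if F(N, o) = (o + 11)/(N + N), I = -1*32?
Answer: -16/3 ≈ -5.3333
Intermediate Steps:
I = -32
F(N, o) = (11 + o)/(2*N) (F(N, o) = (11 + o)/((2*N)) = (11 + o)*(1/(2*N)) = (11 + o)/(2*N))
I*F(3, -10) = -16*(11 - 10)/3 = -16/3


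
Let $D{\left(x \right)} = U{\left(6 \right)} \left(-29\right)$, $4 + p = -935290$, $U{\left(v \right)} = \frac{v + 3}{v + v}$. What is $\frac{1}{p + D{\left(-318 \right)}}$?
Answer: $- \frac{4}{3741263} \approx -1.0692 \cdot 10^{-6}$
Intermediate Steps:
$U{\left(v \right)} = \frac{3 + v}{2 v}$
$p = -935294$ ($p = -4 - 935290 = -935294$)
$D{\left(x \right)} = - \frac{87}{4}$ ($D{\left(x \right)} = \frac{3 + 6}{2 \cdot 6} \left(-29\right) = \frac{1}{2} \cdot \frac{1}{6} \cdot 9 \left(-29\right) = \frac{3}{4} \left(-29\right) = - \frac{87}{4}$)
$\frac{1}{p + D{\left(-318 \right)}} = \frac{1}{-935294 - \frac{87}{4}} = \frac{1}{- \frac{3741263}{4}} = - \frac{4}{3741263}$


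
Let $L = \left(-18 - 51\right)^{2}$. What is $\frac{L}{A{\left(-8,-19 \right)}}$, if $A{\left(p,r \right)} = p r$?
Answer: $\frac{4761}{152} \approx 31.322$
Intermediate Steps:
$L = 4761$ ($L = \left(-18 - 51\right)^{2} = \left(-69\right)^{2} = 4761$)
$\frac{L}{A{\left(-8,-19 \right)}} = \frac{4761}{\left(-8\right) \left(-19\right)} = \frac{4761}{152}$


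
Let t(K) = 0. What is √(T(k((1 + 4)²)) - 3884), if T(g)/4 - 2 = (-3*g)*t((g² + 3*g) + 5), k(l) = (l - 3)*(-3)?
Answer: 2*I*√969 ≈ 62.258*I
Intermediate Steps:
k(l) = 9 - 3*l (k(l) = (-3 + l)*(-3) = 9 - 3*l)
T(g) = 8 (T(g) = 8 + 4*(-3*g*0) = 8 + 4*0 = 8 + 0 = 8)
√(T(k((1 + 4)²)) - 3884) = √(8 - 3884) = √(-3876) = 2*I*√969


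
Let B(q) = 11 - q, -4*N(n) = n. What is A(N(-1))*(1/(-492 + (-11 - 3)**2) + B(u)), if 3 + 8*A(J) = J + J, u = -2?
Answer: -19235/4736 ≈ -4.0614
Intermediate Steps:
N(n) = -n/4
A(J) = -3/8 + J/4 (A(J) = -3/8 + (J + J)/8 = -3/8 + (2*J)/8 = -3/8 + J/4)
A(N(-1))*(1/(-492 + (-11 - 3)**2) + B(u)) = (-3/8 + (-1/4*(-1))/4)*(1/(-492 + (-11 - 3)**2) + (11 - 1*(-2))) = (-3/8 + (1/4)*(1/4))*(1/(-492 + (-14)**2) + (11 + 2)) = (-3/8 + 1/16)*(1/(-492 + 196) + 13) = -5*(1/(-296) + 13)/16 = -5*(-1/296 + 13)/16 = -5/16*3847/296 = -19235/4736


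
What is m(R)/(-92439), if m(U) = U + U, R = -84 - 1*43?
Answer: 254/92439 ≈ 0.0027478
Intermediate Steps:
R = -127 (R = -84 - 43 = -127)
m(U) = 2*U
m(R)/(-92439) = (2*(-127))/(-92439) = -254*(-1/92439) = 254/92439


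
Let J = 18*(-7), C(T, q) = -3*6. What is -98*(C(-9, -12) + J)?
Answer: 14112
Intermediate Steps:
C(T, q) = -18
J = -126
-98*(C(-9, -12) + J) = -98*(-18 - 126) = -98*(-144) = 14112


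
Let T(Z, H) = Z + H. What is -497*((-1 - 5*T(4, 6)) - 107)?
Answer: 78526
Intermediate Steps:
T(Z, H) = H + Z
-497*((-1 - 5*T(4, 6)) - 107) = -497*((-1 - 5*(6 + 4)) - 107) = -497*((-1 - 5*10) - 107) = -497*((-1 - 50) - 107) = -497*(-51 - 107) = -497*(-158) = 78526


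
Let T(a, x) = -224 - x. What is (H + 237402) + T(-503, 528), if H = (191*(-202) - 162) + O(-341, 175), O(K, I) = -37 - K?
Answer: 198210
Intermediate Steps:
H = -38440 (H = (191*(-202) - 162) + (-37 - 1*(-341)) = (-38582 - 162) + (-37 + 341) = -38744 + 304 = -38440)
(H + 237402) + T(-503, 528) = (-38440 + 237402) + (-224 - 1*528) = 198962 + (-224 - 528) = 198962 - 752 = 198210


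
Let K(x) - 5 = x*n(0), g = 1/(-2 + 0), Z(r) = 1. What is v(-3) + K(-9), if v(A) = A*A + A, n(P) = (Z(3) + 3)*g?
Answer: 29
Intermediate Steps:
g = -½ (g = 1/(-2) = -½ ≈ -0.50000)
n(P) = -2 (n(P) = (1 + 3)*(-½) = 4*(-½) = -2)
v(A) = A + A² (v(A) = A² + A = A + A²)
K(x) = 5 - 2*x (K(x) = 5 + x*(-2) = 5 - 2*x)
v(-3) + K(-9) = -3*(1 - 3) + (5 - 2*(-9)) = -3*(-2) + (5 + 18) = 6 + 23 = 29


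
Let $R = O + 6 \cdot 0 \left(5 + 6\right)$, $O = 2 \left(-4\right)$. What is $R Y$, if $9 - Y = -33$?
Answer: $-336$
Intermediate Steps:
$Y = 42$ ($Y = 9 - -33 = 9 + 33 = 42$)
$O = -8$
$R = -8$ ($R = -8 + 6 \cdot 0 \left(5 + 6\right) = -8 + 6 \cdot 0 \cdot 11 = -8 + 6 \cdot 0 = -8 + 0 = -8$)
$R Y = \left(-8\right) 42 = -336$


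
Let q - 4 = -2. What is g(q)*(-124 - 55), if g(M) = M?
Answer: -358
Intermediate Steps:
q = 2 (q = 4 - 2 = 2)
g(q)*(-124 - 55) = 2*(-124 - 55) = 2*(-179) = -358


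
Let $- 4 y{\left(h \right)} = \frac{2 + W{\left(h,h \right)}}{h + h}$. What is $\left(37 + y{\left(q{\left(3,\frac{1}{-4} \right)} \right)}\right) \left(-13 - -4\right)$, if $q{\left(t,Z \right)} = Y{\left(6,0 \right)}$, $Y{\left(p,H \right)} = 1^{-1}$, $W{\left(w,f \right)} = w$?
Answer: $- \frac{2637}{8} \approx -329.63$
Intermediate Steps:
$Y{\left(p,H \right)} = 1$
$q{\left(t,Z \right)} = 1$
$y{\left(h \right)} = - \frac{2 + h}{8 h}$ ($y{\left(h \right)} = - \frac{\left(2 + h\right) \frac{1}{h + h}}{4} = - \frac{\left(2 + h\right) \frac{1}{2 h}}{4} = - \frac{\frac{1}{2} \frac{1}{h} \left(2 + h\right)}{4} = - \frac{2 + h}{8 h}$)
$\left(37 + y{\left(q{\left(3,\frac{1}{-4} \right)} \right)}\right) \left(-13 - -4\right) = \left(37 + \frac{-2 - 1}{8 \cdot 1}\right) \left(-13 - -4\right) = \left(37 + \frac{1}{8} \cdot 1 \left(-2 - 1\right)\right) \left(-13 + 4\right) = \left(37 + \frac{1}{8} \cdot 1 \left(-3\right)\right) \left(-9\right) = \left(37 - \frac{3}{8}\right) \left(-9\right) = \frac{293}{8} \left(-9\right) = - \frac{2637}{8}$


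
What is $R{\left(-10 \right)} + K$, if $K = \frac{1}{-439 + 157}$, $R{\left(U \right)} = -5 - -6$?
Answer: $\frac{281}{282} \approx 0.99645$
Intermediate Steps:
$R{\left(U \right)} = 1$ ($R{\left(U \right)} = -5 + 6 = 1$)
$K = - \frac{1}{282}$ ($K = \frac{1}{-282} = - \frac{1}{282} \approx -0.0035461$)
$R{\left(-10 \right)} + K = 1 - \frac{1}{282} = \frac{281}{282}$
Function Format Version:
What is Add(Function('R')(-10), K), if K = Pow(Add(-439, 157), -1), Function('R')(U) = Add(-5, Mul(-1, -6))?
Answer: Rational(281, 282) ≈ 0.99645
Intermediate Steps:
Function('R')(U) = 1 (Function('R')(U) = Add(-5, 6) = 1)
K = Rational(-1, 282) (K = Pow(-282, -1) = Rational(-1, 282) ≈ -0.0035461)
Add(Function('R')(-10), K) = Add(1, Rational(-1, 282)) = Rational(281, 282)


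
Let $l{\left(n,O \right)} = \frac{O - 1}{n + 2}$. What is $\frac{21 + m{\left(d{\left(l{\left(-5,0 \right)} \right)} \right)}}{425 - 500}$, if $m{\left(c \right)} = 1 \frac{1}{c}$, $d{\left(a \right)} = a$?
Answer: $- \frac{8}{25} \approx -0.32$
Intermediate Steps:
$l{\left(n,O \right)} = \frac{-1 + O}{2 + n}$
$m{\left(c \right)} = \frac{1}{c}$
$\frac{21 + m{\left(d{\left(l{\left(-5,0 \right)} \right)} \right)}}{425 - 500} = \frac{21 + \frac{1}{\frac{1}{2 - 5} \left(-1 + 0\right)}}{425 - 500} = \frac{21 + \frac{1}{\frac{1}{-3} \left(-1\right)}}{-75} = \left(21 + \frac{1}{\left(- \frac{1}{3}\right) \left(-1\right)}\right) \left(- \frac{1}{75}\right) = \left(21 + \frac{1}{\frac{1}{3}}\right) \left(- \frac{1}{75}\right) = \left(21 + 3\right) \left(- \frac{1}{75}\right) = 24 \left(- \frac{1}{75}\right) = - \frac{8}{25}$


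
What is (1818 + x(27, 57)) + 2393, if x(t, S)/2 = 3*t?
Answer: 4373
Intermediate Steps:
x(t, S) = 6*t (x(t, S) = 2*(3*t) = 6*t)
(1818 + x(27, 57)) + 2393 = (1818 + 6*27) + 2393 = (1818 + 162) + 2393 = 1980 + 2393 = 4373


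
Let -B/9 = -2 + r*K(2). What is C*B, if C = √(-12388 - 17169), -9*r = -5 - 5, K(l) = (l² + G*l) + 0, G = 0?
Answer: -22*I*√29557 ≈ -3782.3*I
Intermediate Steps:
K(l) = l² (K(l) = (l² + 0*l) + 0 = (l² + 0) + 0 = l² + 0 = l²)
r = 10/9 (r = -(-5 - 5)/9 = -⅑*(-10) = 10/9 ≈ 1.1111)
C = I*√29557 (C = √(-29557) = I*√29557 ≈ 171.92*I)
B = -22 (B = -9*(-2 + (10/9)*2²) = -9*(-2 + (10/9)*4) = -9*(-2 + 40/9) = -9*22/9 = -22)
C*B = (I*√29557)*(-22) = -22*I*√29557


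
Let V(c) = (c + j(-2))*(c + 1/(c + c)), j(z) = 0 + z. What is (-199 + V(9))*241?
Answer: -588281/18 ≈ -32682.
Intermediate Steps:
j(z) = z
V(c) = (-2 + c)*(c + 1/(2*c)) (V(c) = (c - 2)*(c + 1/(c + c)) = (-2 + c)*(c + 1/(2*c)))
(-199 + V(9))*241 = (-199 + (½ + 9² - 1/9 - 2*9))*241 = (-199 + (½ + 81 - 1*⅑ - 18))*241 = (-199 + (½ + 81 - ⅑ - 18))*241 = (-199 + 1141/18)*241 = -2441/18*241 = -588281/18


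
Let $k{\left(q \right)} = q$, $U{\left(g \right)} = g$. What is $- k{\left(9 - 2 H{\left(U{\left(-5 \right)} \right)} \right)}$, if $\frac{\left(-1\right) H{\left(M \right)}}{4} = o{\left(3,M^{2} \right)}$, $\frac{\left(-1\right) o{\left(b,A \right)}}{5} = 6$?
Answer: $231$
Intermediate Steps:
$o{\left(b,A \right)} = -30$ ($o{\left(b,A \right)} = \left(-5\right) 6 = -30$)
$H{\left(M \right)} = 120$ ($H{\left(M \right)} = \left(-4\right) \left(-30\right) = 120$)
$- k{\left(9 - 2 H{\left(U{\left(-5 \right)} \right)} \right)} = - (9 - 240) = \left(-1\right) \left(-231\right) = 231$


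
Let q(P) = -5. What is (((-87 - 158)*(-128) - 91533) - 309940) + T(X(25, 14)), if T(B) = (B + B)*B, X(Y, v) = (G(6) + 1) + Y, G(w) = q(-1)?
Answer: -369231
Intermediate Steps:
G(w) = -5
X(Y, v) = -4 + Y (X(Y, v) = (-5 + 1) + Y = -4 + Y)
T(B) = 2*B² (T(B) = (2*B)*B = 2*B²)
(((-87 - 158)*(-128) - 91533) - 309940) + T(X(25, 14)) = (((-87 - 158)*(-128) - 91533) - 309940) + 2*(-4 + 25)² = ((-245*(-128) - 91533) - 309940) + 2*21² = ((31360 - 91533) - 309940) + 2*441 = (-60173 - 309940) + 882 = -370113 + 882 = -369231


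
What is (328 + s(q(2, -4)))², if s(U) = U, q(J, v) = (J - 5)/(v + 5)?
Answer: 105625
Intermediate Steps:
q(J, v) = (-5 + J)/(5 + v)
(328 + s(q(2, -4)))² = (328 + (-5 + 2)/(5 - 4))² = (328 - 3/1)² = (328 + 1*(-3))² = (328 - 3)² = 325² = 105625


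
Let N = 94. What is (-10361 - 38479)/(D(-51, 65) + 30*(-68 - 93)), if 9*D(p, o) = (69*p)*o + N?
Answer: 439560/272111 ≈ 1.6154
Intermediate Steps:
D(p, o) = 94/9 + 23*o*p/3 (D(p, o) = ((69*p)*o + 94)/9 = (69*o*p + 94)/9 = (94 + 69*o*p)/9 = 94/9 + 23*o*p/3)
(-10361 - 38479)/(D(-51, 65) + 30*(-68 - 93)) = (-10361 - 38479)/((94/9 + (23/3)*65*(-51)) + 30*(-68 - 93)) = -48840/((94/9 - 25415) + 30*(-161)) = -48840/(-228641/9 - 4830) = -48840/(-272111/9) = -48840*(-9/272111) = 439560/272111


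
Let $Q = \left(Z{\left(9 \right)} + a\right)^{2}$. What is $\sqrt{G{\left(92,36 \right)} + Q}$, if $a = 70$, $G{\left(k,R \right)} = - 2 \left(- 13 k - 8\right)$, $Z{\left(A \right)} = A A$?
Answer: $3 \sqrt{2801} \approx 158.77$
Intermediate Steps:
$Z{\left(A \right)} = A^{2}$
$G{\left(k,R \right)} = 16 + 26 k$ ($G{\left(k,R \right)} = - 2 \left(-8 - 13 k\right) = 16 + 26 k$)
$Q = 22801$ ($Q = \left(9^{2} + 70\right)^{2} = \left(81 + 70\right)^{2} = 151^{2} = 22801$)
$\sqrt{G{\left(92,36 \right)} + Q} = \sqrt{\left(16 + 26 \cdot 92\right) + 22801} = \sqrt{\left(16 + 2392\right) + 22801} = \sqrt{2408 + 22801} = \sqrt{25209} = 3 \sqrt{2801}$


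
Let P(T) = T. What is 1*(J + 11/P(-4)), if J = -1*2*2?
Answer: -27/4 ≈ -6.7500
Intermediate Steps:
J = -4 (J = -2*2 = -4)
1*(J + 11/P(-4)) = 1*(-4 + 11/(-4)) = 1*(-4 + 11*(-1/4)) = 1*(-4 - 11/4) = 1*(-27/4) = -27/4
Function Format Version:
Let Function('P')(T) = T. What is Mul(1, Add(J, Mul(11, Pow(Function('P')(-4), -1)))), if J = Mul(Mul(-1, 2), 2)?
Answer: Rational(-27, 4) ≈ -6.7500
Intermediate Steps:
J = -4 (J = Mul(-2, 2) = -4)
Mul(1, Add(J, Mul(11, Pow(Function('P')(-4), -1)))) = Mul(1, Add(-4, Mul(11, Pow(-4, -1)))) = Mul(1, Add(-4, Mul(11, Rational(-1, 4)))) = Mul(1, Add(-4, Rational(-11, 4))) = Mul(1, Rational(-27, 4)) = Rational(-27, 4)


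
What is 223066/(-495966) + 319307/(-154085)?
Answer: -96368270086/38210460555 ≈ -2.5220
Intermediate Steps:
223066/(-495966) + 319307/(-154085) = 223066*(-1/495966) + 319307*(-1/154085) = -111533/247983 - 319307/154085 = -96368270086/38210460555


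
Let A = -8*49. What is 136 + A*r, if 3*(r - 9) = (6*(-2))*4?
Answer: 2880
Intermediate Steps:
r = -7 (r = 9 + ((6*(-2))*4)/3 = 9 + (-12*4)/3 = 9 + (1/3)*(-48) = 9 - 16 = -7)
A = -392
136 + A*r = 136 - 392*(-7) = 136 + 2744 = 2880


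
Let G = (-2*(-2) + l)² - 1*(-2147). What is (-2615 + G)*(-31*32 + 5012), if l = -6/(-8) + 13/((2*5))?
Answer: -34684359/20 ≈ -1.7342e+6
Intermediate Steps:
l = 41/20 (l = -6*(-⅛) + 13/10 = ¾ + 13*(⅒) = ¾ + 13/10 = 41/20 ≈ 2.0500)
G = 873441/400 (G = (-2*(-2) + 41/20)² - 1*(-2147) = (4 + 41/20)² + 2147 = (121/20)² + 2147 = 14641/400 + 2147 = 873441/400 ≈ 2183.6)
(-2615 + G)*(-31*32 + 5012) = (-2615 + 873441/400)*(-31*32 + 5012) = -172559*(-992 + 5012)/400 = -172559/400*4020 = -34684359/20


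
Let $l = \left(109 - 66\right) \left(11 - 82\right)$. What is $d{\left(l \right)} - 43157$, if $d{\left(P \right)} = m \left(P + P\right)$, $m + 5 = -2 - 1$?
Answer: $5691$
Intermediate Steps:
$m = -8$ ($m = -5 - 3 = -8$)
$l = -3053$ ($l = 43 \left(-71\right) = -3053$)
$d{\left(P \right)} = - 16 P$ ($d{\left(P \right)} = - 8 \left(P + P\right) = - 8 \cdot 2 P = - 16 P$)
$d{\left(l \right)} - 43157 = \left(-16\right) \left(-3053\right) - 43157 = 48848 - 43157 = 5691$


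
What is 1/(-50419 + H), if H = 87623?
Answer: 1/37204 ≈ 2.6879e-5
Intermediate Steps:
1/(-50419 + H) = 1/(-50419 + 87623) = 1/37204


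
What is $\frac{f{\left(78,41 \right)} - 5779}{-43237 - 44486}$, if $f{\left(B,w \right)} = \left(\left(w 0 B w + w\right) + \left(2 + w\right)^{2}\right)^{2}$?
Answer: $- \frac{3566321}{87723} \approx -40.654$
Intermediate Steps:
$f{\left(B,w \right)} = \left(w + \left(2 + w\right)^{2}\right)^{2}$ ($f{\left(B,w \right)} = \left(\left(0 B w + w\right) + \left(2 + w\right)^{2}\right)^{2} = \left(\left(0 w + w\right) + \left(2 + w\right)^{2}\right)^{2} = \left(\left(0 + w\right) + \left(2 + w\right)^{2}\right)^{2} = \left(w + \left(2 + w\right)^{2}\right)^{2}$)
$\frac{f{\left(78,41 \right)} - 5779}{-43237 - 44486} = \frac{\left(41 + \left(2 + 41\right)^{2}\right)^{2} - 5779}{-43237 - 44486} = \frac{\left(41 + 43^{2}\right)^{2} - 5779}{-87723} = \left(\left(41 + 1849\right)^{2} - 5779\right) \left(- \frac{1}{87723}\right) = \left(1890^{2} - 5779\right) \left(- \frac{1}{87723}\right) = \left(3572100 - 5779\right) \left(- \frac{1}{87723}\right) = 3566321 \left(- \frac{1}{87723}\right) = - \frac{3566321}{87723}$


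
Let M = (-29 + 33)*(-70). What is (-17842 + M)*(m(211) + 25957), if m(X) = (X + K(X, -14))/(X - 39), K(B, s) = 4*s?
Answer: -40455181299/86 ≈ -4.7041e+8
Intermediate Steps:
M = -280 (M = 4*(-70) = -280)
m(X) = (-56 + X)/(-39 + X) (m(X) = (X + 4*(-14))/(X - 39) = (X - 56)/(-39 + X) = (-56 + X)/(-39 + X))
(-17842 + M)*(m(211) + 25957) = (-17842 - 280)*((-56 + 211)/(-39 + 211) + 25957) = -18122*(155/172 + 25957) = -18122*4464759/172 = -40455181299/86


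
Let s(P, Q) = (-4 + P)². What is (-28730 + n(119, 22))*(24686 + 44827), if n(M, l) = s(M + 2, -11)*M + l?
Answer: 111240472179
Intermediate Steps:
n(M, l) = l + M*(-2 + M)² (n(M, l) = (-4 + (M + 2))²*M + l = (-4 + (2 + M))²*M + l = (-2 + M)²*M + l = M*(-2 + M)² + l = l + M*(-2 + M)²)
(-28730 + n(119, 22))*(24686 + 44827) = (-28730 + (22 + 119*(-2 + 119)²))*(24686 + 44827) = (-28730 + (22 + 119*117²))*69513 = (-28730 + (22 + 119*13689))*69513 = (-28730 + (22 + 1628991))*69513 = (-28730 + 1629013)*69513 = 1600283*69513 = 111240472179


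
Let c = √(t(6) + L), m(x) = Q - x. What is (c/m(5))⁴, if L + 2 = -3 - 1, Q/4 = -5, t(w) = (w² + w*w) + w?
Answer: 5184/390625 ≈ 0.013271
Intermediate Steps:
t(w) = w + 2*w² (t(w) = (w² + w²) + w = 2*w² + w = w + 2*w²)
Q = -20 (Q = 4*(-5) = -20)
L = -6 (L = -2 + (-3 - 1) = -2 - 4 = -6)
m(x) = -20 - x
c = 6*√2 (c = √(6*(1 + 2*6) - 6) = √(6*(1 + 12) - 6) = √(6*13 - 6) = √(78 - 6) = √72 = 6*√2 ≈ 8.4853)
(c/m(5))⁴ = ((6*√2)/(-20 - 1*5))⁴ = ((6*√2)/(-20 - 5))⁴ = ((6*√2)/(-25))⁴ = ((6*√2)*(-1/25))⁴ = (-6*√2/25)⁴ = 5184/390625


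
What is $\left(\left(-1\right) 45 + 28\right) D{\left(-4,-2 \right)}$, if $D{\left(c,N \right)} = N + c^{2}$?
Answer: $-238$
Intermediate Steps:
$\left(\left(-1\right) 45 + 28\right) D{\left(-4,-2 \right)} = \left(\left(-1\right) 45 + 28\right) \left(-2 + \left(-4\right)^{2}\right) = \left(-45 + 28\right) \left(-2 + 16\right) = \left(-17\right) 14 = -238$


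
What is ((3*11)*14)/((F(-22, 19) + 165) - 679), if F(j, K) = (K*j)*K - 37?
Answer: -154/2831 ≈ -0.054398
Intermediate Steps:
F(j, K) = -37 + j*K**2 (F(j, K) = j*K**2 - 37 = -37 + j*K**2)
((3*11)*14)/((F(-22, 19) + 165) - 679) = ((3*11)*14)/(((-37 - 22*19**2) + 165) - 679) = (33*14)/(((-37 - 22*361) + 165) - 679) = 462/(((-37 - 7942) + 165) - 679) = 462/((-7979 + 165) - 679) = 462/(-7814 - 679) = 462/(-8493) = 462*(-1/8493) = -154/2831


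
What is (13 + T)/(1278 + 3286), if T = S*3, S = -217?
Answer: -319/2282 ≈ -0.13979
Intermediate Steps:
T = -651 (T = -217*3 = -651)
(13 + T)/(1278 + 3286) = (13 - 651)/(1278 + 3286) = -638/4564 = -638*1/4564 = -319/2282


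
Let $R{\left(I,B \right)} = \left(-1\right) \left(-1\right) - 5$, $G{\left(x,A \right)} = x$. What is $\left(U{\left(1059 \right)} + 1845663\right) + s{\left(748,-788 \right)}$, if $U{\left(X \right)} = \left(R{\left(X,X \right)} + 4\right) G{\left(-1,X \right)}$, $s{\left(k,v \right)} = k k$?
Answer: $2405167$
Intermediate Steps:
$R{\left(I,B \right)} = -4$ ($R{\left(I,B \right)} = 1 - 5 = -4$)
$s{\left(k,v \right)} = k^{2}$
$U{\left(X \right)} = 0$ ($U{\left(X \right)} = \left(-4 + 4\right) \left(-1\right) = 0 \left(-1\right) = 0$)
$\left(U{\left(1059 \right)} + 1845663\right) + s{\left(748,-788 \right)} = \left(0 + 1845663\right) + 748^{2} = 1845663 + 559504 = 2405167$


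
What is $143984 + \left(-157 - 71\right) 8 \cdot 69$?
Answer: $18128$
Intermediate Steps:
$143984 + \left(-157 - 71\right) 8 \cdot 69 = 143984 - 125856 = 18128$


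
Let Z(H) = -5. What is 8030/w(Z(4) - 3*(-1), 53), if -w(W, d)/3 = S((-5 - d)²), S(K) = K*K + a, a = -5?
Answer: -8030/33949473 ≈ -0.00023653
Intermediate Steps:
S(K) = -5 + K² (S(K) = K*K - 5 = K² - 5 = -5 + K²)
w(W, d) = 15 - 3*(-5 - d)⁴ (w(W, d) = -3*(-5 + ((-5 - d)²)²) = -3*(-5 + (-5 - d)⁴) = 15 - 3*(-5 - d)⁴)
8030/w(Z(4) - 3*(-1), 53) = 8030/(15 - 3*(5 + 53)⁴) = 8030/(15 - 3*58⁴) = 8030/(15 - 3*11316496) = 8030/(15 - 33949488) = 8030/(-33949473) = 8030*(-1/33949473) = -8030/33949473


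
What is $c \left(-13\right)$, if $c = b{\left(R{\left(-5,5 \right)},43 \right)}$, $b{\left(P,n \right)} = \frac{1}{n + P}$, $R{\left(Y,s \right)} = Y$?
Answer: $- \frac{13}{38} \approx -0.34211$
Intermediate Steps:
$b{\left(P,n \right)} = \frac{1}{P + n}$
$c = \frac{1}{38}$ ($c = \frac{1}{-5 + 43} = \frac{1}{38} \approx 0.026316$)
$c \left(-13\right) = \frac{1}{38} \left(-13\right) = - \frac{13}{38}$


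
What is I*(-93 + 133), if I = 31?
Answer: 1240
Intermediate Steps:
I*(-93 + 133) = 31*(-93 + 133) = 31*40 = 1240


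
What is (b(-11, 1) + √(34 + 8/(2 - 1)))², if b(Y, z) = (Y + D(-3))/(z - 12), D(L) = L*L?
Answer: 5086/121 + 4*√42/11 ≈ 44.390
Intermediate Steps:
D(L) = L²
b(Y, z) = (9 + Y)/(-12 + z) (b(Y, z) = (Y + (-3)²)/(z - 12) = (Y + 9)/(-12 + z) = (9 + Y)/(-12 + z))
(b(-11, 1) + √(34 + 8/(2 - 1)))² = ((9 - 11)/(-12 + 1) + √(34 + 8/(2 - 1)))² = (-2/(-11) + √(34 + 8/1))² = (-1/11*(-2) + √(34 + 8*1))² = (2/11 + √(34 + 8))² = (2/11 + √42)²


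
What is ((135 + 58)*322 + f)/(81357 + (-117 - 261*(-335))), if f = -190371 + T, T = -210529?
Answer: -8686/4325 ≈ -2.0083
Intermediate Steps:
f = -400900 (f = -190371 - 210529 = -400900)
((135 + 58)*322 + f)/(81357 + (-117 - 261*(-335))) = ((135 + 58)*322 - 400900)/(81357 + (-117 - 261*(-335))) = (193*322 - 400900)/(81357 + (-117 + 87435)) = (62146 - 400900)/(81357 + 87318) = -338754/168675 = -338754*1/168675 = -8686/4325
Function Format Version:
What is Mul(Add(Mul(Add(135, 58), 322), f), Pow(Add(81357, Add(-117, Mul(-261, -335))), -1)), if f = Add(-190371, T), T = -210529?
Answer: Rational(-8686, 4325) ≈ -2.0083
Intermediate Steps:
f = -400900 (f = Add(-190371, -210529) = -400900)
Mul(Add(Mul(Add(135, 58), 322), f), Pow(Add(81357, Add(-117, Mul(-261, -335))), -1)) = Mul(Add(Mul(Add(135, 58), 322), -400900), Pow(Add(81357, Add(-117, Mul(-261, -335))), -1)) = Mul(Add(Mul(193, 322), -400900), Pow(Add(81357, Add(-117, 87435)), -1)) = Mul(Add(62146, -400900), Pow(Add(81357, 87318), -1)) = Mul(-338754, Pow(168675, -1)) = Mul(-338754, Rational(1, 168675)) = Rational(-8686, 4325)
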